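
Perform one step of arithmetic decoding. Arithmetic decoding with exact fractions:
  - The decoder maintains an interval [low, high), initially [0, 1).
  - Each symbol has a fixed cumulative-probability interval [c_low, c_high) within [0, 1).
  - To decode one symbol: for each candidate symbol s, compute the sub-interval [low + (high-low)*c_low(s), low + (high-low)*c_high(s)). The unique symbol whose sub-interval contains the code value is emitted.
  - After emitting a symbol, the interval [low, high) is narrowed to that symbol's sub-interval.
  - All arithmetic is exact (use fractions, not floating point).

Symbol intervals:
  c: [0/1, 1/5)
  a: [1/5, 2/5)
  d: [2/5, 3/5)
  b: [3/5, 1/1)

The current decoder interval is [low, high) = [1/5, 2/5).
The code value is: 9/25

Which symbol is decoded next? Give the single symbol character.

Answer: b

Derivation:
Interval width = high − low = 2/5 − 1/5 = 1/5
Scaled code = (code − low) / width = (9/25 − 1/5) / 1/5 = 4/5
  c: [0/1, 1/5) 
  a: [1/5, 2/5) 
  d: [2/5, 3/5) 
  b: [3/5, 1/1) ← scaled code falls here ✓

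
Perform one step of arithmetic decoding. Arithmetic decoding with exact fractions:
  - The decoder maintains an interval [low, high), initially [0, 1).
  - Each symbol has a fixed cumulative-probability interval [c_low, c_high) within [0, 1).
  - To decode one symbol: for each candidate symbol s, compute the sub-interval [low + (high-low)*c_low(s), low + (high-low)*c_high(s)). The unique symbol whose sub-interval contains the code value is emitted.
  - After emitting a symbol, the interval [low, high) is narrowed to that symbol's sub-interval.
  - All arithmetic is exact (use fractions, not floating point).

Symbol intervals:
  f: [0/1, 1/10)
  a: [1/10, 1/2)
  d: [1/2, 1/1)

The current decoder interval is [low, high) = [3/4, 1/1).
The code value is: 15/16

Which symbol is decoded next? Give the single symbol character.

Interval width = high − low = 1/1 − 3/4 = 1/4
Scaled code = (code − low) / width = (15/16 − 3/4) / 1/4 = 3/4
  f: [0/1, 1/10) 
  a: [1/10, 1/2) 
  d: [1/2, 1/1) ← scaled code falls here ✓

Answer: d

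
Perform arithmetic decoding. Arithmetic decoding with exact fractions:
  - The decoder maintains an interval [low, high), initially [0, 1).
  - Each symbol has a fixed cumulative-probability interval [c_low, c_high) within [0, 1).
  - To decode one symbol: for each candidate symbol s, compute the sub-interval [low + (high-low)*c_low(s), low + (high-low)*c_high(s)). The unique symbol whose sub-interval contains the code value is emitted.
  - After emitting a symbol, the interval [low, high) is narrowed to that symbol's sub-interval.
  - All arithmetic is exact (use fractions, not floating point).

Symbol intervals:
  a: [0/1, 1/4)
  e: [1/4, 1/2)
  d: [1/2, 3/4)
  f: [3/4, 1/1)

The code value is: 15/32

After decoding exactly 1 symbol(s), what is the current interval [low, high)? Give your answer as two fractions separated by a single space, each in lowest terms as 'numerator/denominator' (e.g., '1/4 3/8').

Step 1: interval [0/1, 1/1), width = 1/1 - 0/1 = 1/1
  'a': [0/1 + 1/1*0/1, 0/1 + 1/1*1/4) = [0/1, 1/4)
  'e': [0/1 + 1/1*1/4, 0/1 + 1/1*1/2) = [1/4, 1/2) <- contains code 15/32
  'd': [0/1 + 1/1*1/2, 0/1 + 1/1*3/4) = [1/2, 3/4)
  'f': [0/1 + 1/1*3/4, 0/1 + 1/1*1/1) = [3/4, 1/1)
  emit 'e', narrow to [1/4, 1/2)

Answer: 1/4 1/2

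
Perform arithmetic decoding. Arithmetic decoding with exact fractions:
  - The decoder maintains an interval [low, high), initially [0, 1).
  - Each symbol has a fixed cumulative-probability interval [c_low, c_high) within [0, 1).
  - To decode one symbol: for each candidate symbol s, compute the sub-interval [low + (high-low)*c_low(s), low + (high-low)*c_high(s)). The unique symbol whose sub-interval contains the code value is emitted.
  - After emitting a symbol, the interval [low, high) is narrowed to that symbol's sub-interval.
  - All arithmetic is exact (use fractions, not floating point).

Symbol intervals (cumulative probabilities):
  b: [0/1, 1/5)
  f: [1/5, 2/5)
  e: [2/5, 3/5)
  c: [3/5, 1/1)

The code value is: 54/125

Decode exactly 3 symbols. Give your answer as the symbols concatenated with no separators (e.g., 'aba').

Step 1: interval [0/1, 1/1), width = 1/1 - 0/1 = 1/1
  'b': [0/1 + 1/1*0/1, 0/1 + 1/1*1/5) = [0/1, 1/5)
  'f': [0/1 + 1/1*1/5, 0/1 + 1/1*2/5) = [1/5, 2/5)
  'e': [0/1 + 1/1*2/5, 0/1 + 1/1*3/5) = [2/5, 3/5) <- contains code 54/125
  'c': [0/1 + 1/1*3/5, 0/1 + 1/1*1/1) = [3/5, 1/1)
  emit 'e', narrow to [2/5, 3/5)
Step 2: interval [2/5, 3/5), width = 3/5 - 2/5 = 1/5
  'b': [2/5 + 1/5*0/1, 2/5 + 1/5*1/5) = [2/5, 11/25) <- contains code 54/125
  'f': [2/5 + 1/5*1/5, 2/5 + 1/5*2/5) = [11/25, 12/25)
  'e': [2/5 + 1/5*2/5, 2/5 + 1/5*3/5) = [12/25, 13/25)
  'c': [2/5 + 1/5*3/5, 2/5 + 1/5*1/1) = [13/25, 3/5)
  emit 'b', narrow to [2/5, 11/25)
Step 3: interval [2/5, 11/25), width = 11/25 - 2/5 = 1/25
  'b': [2/5 + 1/25*0/1, 2/5 + 1/25*1/5) = [2/5, 51/125)
  'f': [2/5 + 1/25*1/5, 2/5 + 1/25*2/5) = [51/125, 52/125)
  'e': [2/5 + 1/25*2/5, 2/5 + 1/25*3/5) = [52/125, 53/125)
  'c': [2/5 + 1/25*3/5, 2/5 + 1/25*1/1) = [53/125, 11/25) <- contains code 54/125
  emit 'c', narrow to [53/125, 11/25)

Answer: ebc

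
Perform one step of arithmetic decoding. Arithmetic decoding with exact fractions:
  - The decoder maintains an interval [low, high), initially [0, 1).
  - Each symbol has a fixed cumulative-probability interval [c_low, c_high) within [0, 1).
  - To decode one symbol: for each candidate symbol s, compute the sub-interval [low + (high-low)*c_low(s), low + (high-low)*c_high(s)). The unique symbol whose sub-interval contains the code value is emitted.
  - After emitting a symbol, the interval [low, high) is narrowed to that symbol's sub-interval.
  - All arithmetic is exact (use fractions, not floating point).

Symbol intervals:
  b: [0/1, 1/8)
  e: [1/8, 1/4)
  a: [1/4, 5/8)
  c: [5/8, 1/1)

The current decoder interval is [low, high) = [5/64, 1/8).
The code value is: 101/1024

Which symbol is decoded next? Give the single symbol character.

Answer: a

Derivation:
Interval width = high − low = 1/8 − 5/64 = 3/64
Scaled code = (code − low) / width = (101/1024 − 5/64) / 3/64 = 7/16
  b: [0/1, 1/8) 
  e: [1/8, 1/4) 
  a: [1/4, 5/8) ← scaled code falls here ✓
  c: [5/8, 1/1) 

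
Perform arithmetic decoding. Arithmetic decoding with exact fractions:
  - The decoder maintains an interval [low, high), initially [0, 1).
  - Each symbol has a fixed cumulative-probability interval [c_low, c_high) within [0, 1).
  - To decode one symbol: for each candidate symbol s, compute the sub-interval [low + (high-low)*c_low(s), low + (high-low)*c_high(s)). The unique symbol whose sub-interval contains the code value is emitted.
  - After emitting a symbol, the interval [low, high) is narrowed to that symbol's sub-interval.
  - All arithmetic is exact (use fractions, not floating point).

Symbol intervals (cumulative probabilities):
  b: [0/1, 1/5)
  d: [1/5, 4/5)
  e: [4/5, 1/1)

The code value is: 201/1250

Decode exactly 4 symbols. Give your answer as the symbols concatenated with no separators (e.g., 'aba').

Answer: bebb

Derivation:
Step 1: interval [0/1, 1/1), width = 1/1 - 0/1 = 1/1
  'b': [0/1 + 1/1*0/1, 0/1 + 1/1*1/5) = [0/1, 1/5) <- contains code 201/1250
  'd': [0/1 + 1/1*1/5, 0/1 + 1/1*4/5) = [1/5, 4/5)
  'e': [0/1 + 1/1*4/5, 0/1 + 1/1*1/1) = [4/5, 1/1)
  emit 'b', narrow to [0/1, 1/5)
Step 2: interval [0/1, 1/5), width = 1/5 - 0/1 = 1/5
  'b': [0/1 + 1/5*0/1, 0/1 + 1/5*1/5) = [0/1, 1/25)
  'd': [0/1 + 1/5*1/5, 0/1 + 1/5*4/5) = [1/25, 4/25)
  'e': [0/1 + 1/5*4/5, 0/1 + 1/5*1/1) = [4/25, 1/5) <- contains code 201/1250
  emit 'e', narrow to [4/25, 1/5)
Step 3: interval [4/25, 1/5), width = 1/5 - 4/25 = 1/25
  'b': [4/25 + 1/25*0/1, 4/25 + 1/25*1/5) = [4/25, 21/125) <- contains code 201/1250
  'd': [4/25 + 1/25*1/5, 4/25 + 1/25*4/5) = [21/125, 24/125)
  'e': [4/25 + 1/25*4/5, 4/25 + 1/25*1/1) = [24/125, 1/5)
  emit 'b', narrow to [4/25, 21/125)
Step 4: interval [4/25, 21/125), width = 21/125 - 4/25 = 1/125
  'b': [4/25 + 1/125*0/1, 4/25 + 1/125*1/5) = [4/25, 101/625) <- contains code 201/1250
  'd': [4/25 + 1/125*1/5, 4/25 + 1/125*4/5) = [101/625, 104/625)
  'e': [4/25 + 1/125*4/5, 4/25 + 1/125*1/1) = [104/625, 21/125)
  emit 'b', narrow to [4/25, 101/625)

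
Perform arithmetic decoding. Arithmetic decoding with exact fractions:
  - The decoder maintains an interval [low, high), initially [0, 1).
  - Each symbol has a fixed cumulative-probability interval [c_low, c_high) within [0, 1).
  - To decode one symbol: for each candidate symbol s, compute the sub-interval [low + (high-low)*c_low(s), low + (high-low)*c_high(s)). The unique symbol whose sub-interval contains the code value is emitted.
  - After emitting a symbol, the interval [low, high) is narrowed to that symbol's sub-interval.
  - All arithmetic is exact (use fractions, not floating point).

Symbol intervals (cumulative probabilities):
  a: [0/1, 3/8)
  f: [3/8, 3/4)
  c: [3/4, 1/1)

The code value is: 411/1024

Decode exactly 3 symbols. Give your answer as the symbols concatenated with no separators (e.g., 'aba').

Answer: faa

Derivation:
Step 1: interval [0/1, 1/1), width = 1/1 - 0/1 = 1/1
  'a': [0/1 + 1/1*0/1, 0/1 + 1/1*3/8) = [0/1, 3/8)
  'f': [0/1 + 1/1*3/8, 0/1 + 1/1*3/4) = [3/8, 3/4) <- contains code 411/1024
  'c': [0/1 + 1/1*3/4, 0/1 + 1/1*1/1) = [3/4, 1/1)
  emit 'f', narrow to [3/8, 3/4)
Step 2: interval [3/8, 3/4), width = 3/4 - 3/8 = 3/8
  'a': [3/8 + 3/8*0/1, 3/8 + 3/8*3/8) = [3/8, 33/64) <- contains code 411/1024
  'f': [3/8 + 3/8*3/8, 3/8 + 3/8*3/4) = [33/64, 21/32)
  'c': [3/8 + 3/8*3/4, 3/8 + 3/8*1/1) = [21/32, 3/4)
  emit 'a', narrow to [3/8, 33/64)
Step 3: interval [3/8, 33/64), width = 33/64 - 3/8 = 9/64
  'a': [3/8 + 9/64*0/1, 3/8 + 9/64*3/8) = [3/8, 219/512) <- contains code 411/1024
  'f': [3/8 + 9/64*3/8, 3/8 + 9/64*3/4) = [219/512, 123/256)
  'c': [3/8 + 9/64*3/4, 3/8 + 9/64*1/1) = [123/256, 33/64)
  emit 'a', narrow to [3/8, 219/512)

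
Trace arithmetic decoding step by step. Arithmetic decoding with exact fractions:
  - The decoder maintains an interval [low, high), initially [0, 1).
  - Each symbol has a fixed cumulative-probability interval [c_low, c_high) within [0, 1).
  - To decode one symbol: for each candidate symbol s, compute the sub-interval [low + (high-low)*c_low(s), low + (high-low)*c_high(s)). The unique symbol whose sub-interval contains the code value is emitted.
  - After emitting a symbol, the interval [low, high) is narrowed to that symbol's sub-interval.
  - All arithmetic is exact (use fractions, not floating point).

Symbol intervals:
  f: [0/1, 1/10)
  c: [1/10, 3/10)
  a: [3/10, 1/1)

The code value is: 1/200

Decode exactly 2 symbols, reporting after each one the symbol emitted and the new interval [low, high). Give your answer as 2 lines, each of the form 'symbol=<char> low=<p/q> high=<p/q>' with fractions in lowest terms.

Answer: symbol=f low=0/1 high=1/10
symbol=f low=0/1 high=1/100

Derivation:
Step 1: interval [0/1, 1/1), width = 1/1 - 0/1 = 1/1
  'f': [0/1 + 1/1*0/1, 0/1 + 1/1*1/10) = [0/1, 1/10) <- contains code 1/200
  'c': [0/1 + 1/1*1/10, 0/1 + 1/1*3/10) = [1/10, 3/10)
  'a': [0/1 + 1/1*3/10, 0/1 + 1/1*1/1) = [3/10, 1/1)
  emit 'f', narrow to [0/1, 1/10)
Step 2: interval [0/1, 1/10), width = 1/10 - 0/1 = 1/10
  'f': [0/1 + 1/10*0/1, 0/1 + 1/10*1/10) = [0/1, 1/100) <- contains code 1/200
  'c': [0/1 + 1/10*1/10, 0/1 + 1/10*3/10) = [1/100, 3/100)
  'a': [0/1 + 1/10*3/10, 0/1 + 1/10*1/1) = [3/100, 1/10)
  emit 'f', narrow to [0/1, 1/100)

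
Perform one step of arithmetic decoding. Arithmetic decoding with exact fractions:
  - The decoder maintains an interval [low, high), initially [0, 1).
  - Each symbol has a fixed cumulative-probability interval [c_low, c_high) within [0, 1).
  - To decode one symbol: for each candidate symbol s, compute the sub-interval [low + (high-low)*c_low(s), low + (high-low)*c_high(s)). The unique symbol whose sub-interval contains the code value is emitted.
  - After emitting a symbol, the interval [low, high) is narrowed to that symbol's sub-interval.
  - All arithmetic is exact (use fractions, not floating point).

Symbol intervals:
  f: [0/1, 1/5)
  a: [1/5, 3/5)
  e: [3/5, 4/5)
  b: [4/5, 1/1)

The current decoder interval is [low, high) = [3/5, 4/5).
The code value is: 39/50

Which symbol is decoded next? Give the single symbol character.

Answer: b

Derivation:
Interval width = high − low = 4/5 − 3/5 = 1/5
Scaled code = (code − low) / width = (39/50 − 3/5) / 1/5 = 9/10
  f: [0/1, 1/5) 
  a: [1/5, 3/5) 
  e: [3/5, 4/5) 
  b: [4/5, 1/1) ← scaled code falls here ✓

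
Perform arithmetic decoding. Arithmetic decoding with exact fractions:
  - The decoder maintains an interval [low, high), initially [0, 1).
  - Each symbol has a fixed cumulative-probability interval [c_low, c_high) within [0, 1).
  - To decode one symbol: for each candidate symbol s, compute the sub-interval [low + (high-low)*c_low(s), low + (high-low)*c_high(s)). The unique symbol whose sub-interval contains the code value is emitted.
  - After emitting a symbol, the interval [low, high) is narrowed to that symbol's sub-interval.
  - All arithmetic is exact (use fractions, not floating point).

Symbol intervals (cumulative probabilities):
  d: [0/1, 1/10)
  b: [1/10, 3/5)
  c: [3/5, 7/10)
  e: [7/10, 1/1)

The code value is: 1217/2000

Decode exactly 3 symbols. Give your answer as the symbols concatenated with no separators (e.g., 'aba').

Answer: cde

Derivation:
Step 1: interval [0/1, 1/1), width = 1/1 - 0/1 = 1/1
  'd': [0/1 + 1/1*0/1, 0/1 + 1/1*1/10) = [0/1, 1/10)
  'b': [0/1 + 1/1*1/10, 0/1 + 1/1*3/5) = [1/10, 3/5)
  'c': [0/1 + 1/1*3/5, 0/1 + 1/1*7/10) = [3/5, 7/10) <- contains code 1217/2000
  'e': [0/1 + 1/1*7/10, 0/1 + 1/1*1/1) = [7/10, 1/1)
  emit 'c', narrow to [3/5, 7/10)
Step 2: interval [3/5, 7/10), width = 7/10 - 3/5 = 1/10
  'd': [3/5 + 1/10*0/1, 3/5 + 1/10*1/10) = [3/5, 61/100) <- contains code 1217/2000
  'b': [3/5 + 1/10*1/10, 3/5 + 1/10*3/5) = [61/100, 33/50)
  'c': [3/5 + 1/10*3/5, 3/5 + 1/10*7/10) = [33/50, 67/100)
  'e': [3/5 + 1/10*7/10, 3/5 + 1/10*1/1) = [67/100, 7/10)
  emit 'd', narrow to [3/5, 61/100)
Step 3: interval [3/5, 61/100), width = 61/100 - 3/5 = 1/100
  'd': [3/5 + 1/100*0/1, 3/5 + 1/100*1/10) = [3/5, 601/1000)
  'b': [3/5 + 1/100*1/10, 3/5 + 1/100*3/5) = [601/1000, 303/500)
  'c': [3/5 + 1/100*3/5, 3/5 + 1/100*7/10) = [303/500, 607/1000)
  'e': [3/5 + 1/100*7/10, 3/5 + 1/100*1/1) = [607/1000, 61/100) <- contains code 1217/2000
  emit 'e', narrow to [607/1000, 61/100)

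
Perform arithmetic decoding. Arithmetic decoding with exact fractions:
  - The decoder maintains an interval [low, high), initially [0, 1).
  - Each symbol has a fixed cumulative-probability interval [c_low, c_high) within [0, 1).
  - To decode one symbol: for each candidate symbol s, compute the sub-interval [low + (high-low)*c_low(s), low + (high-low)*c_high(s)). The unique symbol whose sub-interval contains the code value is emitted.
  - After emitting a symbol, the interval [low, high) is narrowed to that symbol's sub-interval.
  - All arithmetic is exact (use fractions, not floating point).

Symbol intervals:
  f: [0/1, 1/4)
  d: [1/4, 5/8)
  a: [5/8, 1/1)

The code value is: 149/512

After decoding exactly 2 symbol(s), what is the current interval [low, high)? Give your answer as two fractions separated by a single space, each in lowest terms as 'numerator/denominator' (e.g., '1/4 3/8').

Step 1: interval [0/1, 1/1), width = 1/1 - 0/1 = 1/1
  'f': [0/1 + 1/1*0/1, 0/1 + 1/1*1/4) = [0/1, 1/4)
  'd': [0/1 + 1/1*1/4, 0/1 + 1/1*5/8) = [1/4, 5/8) <- contains code 149/512
  'a': [0/1 + 1/1*5/8, 0/1 + 1/1*1/1) = [5/8, 1/1)
  emit 'd', narrow to [1/4, 5/8)
Step 2: interval [1/4, 5/8), width = 5/8 - 1/4 = 3/8
  'f': [1/4 + 3/8*0/1, 1/4 + 3/8*1/4) = [1/4, 11/32) <- contains code 149/512
  'd': [1/4 + 3/8*1/4, 1/4 + 3/8*5/8) = [11/32, 31/64)
  'a': [1/4 + 3/8*5/8, 1/4 + 3/8*1/1) = [31/64, 5/8)
  emit 'f', narrow to [1/4, 11/32)

Answer: 1/4 11/32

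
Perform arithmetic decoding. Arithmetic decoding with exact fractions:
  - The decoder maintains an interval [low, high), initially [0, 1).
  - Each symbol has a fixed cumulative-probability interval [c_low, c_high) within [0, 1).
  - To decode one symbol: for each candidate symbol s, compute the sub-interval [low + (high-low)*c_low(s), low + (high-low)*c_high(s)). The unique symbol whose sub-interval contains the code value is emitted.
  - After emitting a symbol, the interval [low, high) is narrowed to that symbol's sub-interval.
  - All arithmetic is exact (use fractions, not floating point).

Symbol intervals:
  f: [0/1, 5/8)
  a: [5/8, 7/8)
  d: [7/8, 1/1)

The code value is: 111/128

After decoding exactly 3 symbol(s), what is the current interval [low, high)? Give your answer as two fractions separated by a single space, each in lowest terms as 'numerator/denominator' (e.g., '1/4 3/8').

Answer: 221/256 223/256

Derivation:
Step 1: interval [0/1, 1/1), width = 1/1 - 0/1 = 1/1
  'f': [0/1 + 1/1*0/1, 0/1 + 1/1*5/8) = [0/1, 5/8)
  'a': [0/1 + 1/1*5/8, 0/1 + 1/1*7/8) = [5/8, 7/8) <- contains code 111/128
  'd': [0/1 + 1/1*7/8, 0/1 + 1/1*1/1) = [7/8, 1/1)
  emit 'a', narrow to [5/8, 7/8)
Step 2: interval [5/8, 7/8), width = 7/8 - 5/8 = 1/4
  'f': [5/8 + 1/4*0/1, 5/8 + 1/4*5/8) = [5/8, 25/32)
  'a': [5/8 + 1/4*5/8, 5/8 + 1/4*7/8) = [25/32, 27/32)
  'd': [5/8 + 1/4*7/8, 5/8 + 1/4*1/1) = [27/32, 7/8) <- contains code 111/128
  emit 'd', narrow to [27/32, 7/8)
Step 3: interval [27/32, 7/8), width = 7/8 - 27/32 = 1/32
  'f': [27/32 + 1/32*0/1, 27/32 + 1/32*5/8) = [27/32, 221/256)
  'a': [27/32 + 1/32*5/8, 27/32 + 1/32*7/8) = [221/256, 223/256) <- contains code 111/128
  'd': [27/32 + 1/32*7/8, 27/32 + 1/32*1/1) = [223/256, 7/8)
  emit 'a', narrow to [221/256, 223/256)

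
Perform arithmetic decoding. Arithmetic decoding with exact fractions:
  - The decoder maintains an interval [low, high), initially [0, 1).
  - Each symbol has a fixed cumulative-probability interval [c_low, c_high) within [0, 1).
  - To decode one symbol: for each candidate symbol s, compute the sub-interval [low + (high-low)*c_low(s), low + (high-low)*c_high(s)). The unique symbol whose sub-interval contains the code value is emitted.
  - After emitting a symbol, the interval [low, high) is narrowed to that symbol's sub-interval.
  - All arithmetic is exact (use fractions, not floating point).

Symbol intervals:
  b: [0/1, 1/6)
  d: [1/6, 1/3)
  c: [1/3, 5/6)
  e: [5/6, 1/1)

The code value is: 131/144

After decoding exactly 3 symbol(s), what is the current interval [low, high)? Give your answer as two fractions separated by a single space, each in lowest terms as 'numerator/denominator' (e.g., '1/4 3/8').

Answer: 65/72 11/12

Derivation:
Step 1: interval [0/1, 1/1), width = 1/1 - 0/1 = 1/1
  'b': [0/1 + 1/1*0/1, 0/1 + 1/1*1/6) = [0/1, 1/6)
  'd': [0/1 + 1/1*1/6, 0/1 + 1/1*1/3) = [1/6, 1/3)
  'c': [0/1 + 1/1*1/3, 0/1 + 1/1*5/6) = [1/3, 5/6)
  'e': [0/1 + 1/1*5/6, 0/1 + 1/1*1/1) = [5/6, 1/1) <- contains code 131/144
  emit 'e', narrow to [5/6, 1/1)
Step 2: interval [5/6, 1/1), width = 1/1 - 5/6 = 1/6
  'b': [5/6 + 1/6*0/1, 5/6 + 1/6*1/6) = [5/6, 31/36)
  'd': [5/6 + 1/6*1/6, 5/6 + 1/6*1/3) = [31/36, 8/9)
  'c': [5/6 + 1/6*1/3, 5/6 + 1/6*5/6) = [8/9, 35/36) <- contains code 131/144
  'e': [5/6 + 1/6*5/6, 5/6 + 1/6*1/1) = [35/36, 1/1)
  emit 'c', narrow to [8/9, 35/36)
Step 3: interval [8/9, 35/36), width = 35/36 - 8/9 = 1/12
  'b': [8/9 + 1/12*0/1, 8/9 + 1/12*1/6) = [8/9, 65/72)
  'd': [8/9 + 1/12*1/6, 8/9 + 1/12*1/3) = [65/72, 11/12) <- contains code 131/144
  'c': [8/9 + 1/12*1/3, 8/9 + 1/12*5/6) = [11/12, 23/24)
  'e': [8/9 + 1/12*5/6, 8/9 + 1/12*1/1) = [23/24, 35/36)
  emit 'd', narrow to [65/72, 11/12)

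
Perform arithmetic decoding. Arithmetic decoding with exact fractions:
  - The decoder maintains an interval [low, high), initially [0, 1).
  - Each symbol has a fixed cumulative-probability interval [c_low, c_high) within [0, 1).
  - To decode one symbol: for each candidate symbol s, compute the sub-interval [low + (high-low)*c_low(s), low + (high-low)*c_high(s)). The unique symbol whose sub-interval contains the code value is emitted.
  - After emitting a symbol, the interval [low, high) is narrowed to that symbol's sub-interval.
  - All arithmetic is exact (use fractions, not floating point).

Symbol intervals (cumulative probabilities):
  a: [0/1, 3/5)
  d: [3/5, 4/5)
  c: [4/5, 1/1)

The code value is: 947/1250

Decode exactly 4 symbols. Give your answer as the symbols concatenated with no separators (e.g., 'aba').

Step 1: interval [0/1, 1/1), width = 1/1 - 0/1 = 1/1
  'a': [0/1 + 1/1*0/1, 0/1 + 1/1*3/5) = [0/1, 3/5)
  'd': [0/1 + 1/1*3/5, 0/1 + 1/1*4/5) = [3/5, 4/5) <- contains code 947/1250
  'c': [0/1 + 1/1*4/5, 0/1 + 1/1*1/1) = [4/5, 1/1)
  emit 'd', narrow to [3/5, 4/5)
Step 2: interval [3/5, 4/5), width = 4/5 - 3/5 = 1/5
  'a': [3/5 + 1/5*0/1, 3/5 + 1/5*3/5) = [3/5, 18/25)
  'd': [3/5 + 1/5*3/5, 3/5 + 1/5*4/5) = [18/25, 19/25) <- contains code 947/1250
  'c': [3/5 + 1/5*4/5, 3/5 + 1/5*1/1) = [19/25, 4/5)
  emit 'd', narrow to [18/25, 19/25)
Step 3: interval [18/25, 19/25), width = 19/25 - 18/25 = 1/25
  'a': [18/25 + 1/25*0/1, 18/25 + 1/25*3/5) = [18/25, 93/125)
  'd': [18/25 + 1/25*3/5, 18/25 + 1/25*4/5) = [93/125, 94/125)
  'c': [18/25 + 1/25*4/5, 18/25 + 1/25*1/1) = [94/125, 19/25) <- contains code 947/1250
  emit 'c', narrow to [94/125, 19/25)
Step 4: interval [94/125, 19/25), width = 19/25 - 94/125 = 1/125
  'a': [94/125 + 1/125*0/1, 94/125 + 1/125*3/5) = [94/125, 473/625)
  'd': [94/125 + 1/125*3/5, 94/125 + 1/125*4/5) = [473/625, 474/625) <- contains code 947/1250
  'c': [94/125 + 1/125*4/5, 94/125 + 1/125*1/1) = [474/625, 19/25)
  emit 'd', narrow to [473/625, 474/625)

Answer: ddcd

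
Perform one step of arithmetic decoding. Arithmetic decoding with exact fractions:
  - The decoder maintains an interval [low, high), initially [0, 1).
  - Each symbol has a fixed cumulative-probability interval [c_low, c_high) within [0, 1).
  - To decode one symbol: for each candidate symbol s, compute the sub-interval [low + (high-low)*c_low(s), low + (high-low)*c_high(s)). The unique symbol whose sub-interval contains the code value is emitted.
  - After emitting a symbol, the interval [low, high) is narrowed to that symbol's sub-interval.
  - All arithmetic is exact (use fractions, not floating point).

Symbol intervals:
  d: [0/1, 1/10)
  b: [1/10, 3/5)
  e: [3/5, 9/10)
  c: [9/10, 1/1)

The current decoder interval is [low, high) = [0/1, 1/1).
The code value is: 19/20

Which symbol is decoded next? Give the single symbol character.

Interval width = high − low = 1/1 − 0/1 = 1/1
Scaled code = (code − low) / width = (19/20 − 0/1) / 1/1 = 19/20
  d: [0/1, 1/10) 
  b: [1/10, 3/5) 
  e: [3/5, 9/10) 
  c: [9/10, 1/1) ← scaled code falls here ✓

Answer: c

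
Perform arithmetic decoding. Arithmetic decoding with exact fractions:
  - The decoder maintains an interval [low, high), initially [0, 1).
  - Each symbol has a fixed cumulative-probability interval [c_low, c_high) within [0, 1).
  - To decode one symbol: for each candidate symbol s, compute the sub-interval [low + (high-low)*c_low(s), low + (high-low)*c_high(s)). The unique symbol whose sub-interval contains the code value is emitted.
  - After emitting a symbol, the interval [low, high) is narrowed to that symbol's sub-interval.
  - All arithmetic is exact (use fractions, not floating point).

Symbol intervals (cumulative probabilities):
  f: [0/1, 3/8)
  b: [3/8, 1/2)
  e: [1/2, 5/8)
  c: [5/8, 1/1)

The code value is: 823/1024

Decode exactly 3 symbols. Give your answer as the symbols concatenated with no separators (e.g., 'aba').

Answer: cbc

Derivation:
Step 1: interval [0/1, 1/1), width = 1/1 - 0/1 = 1/1
  'f': [0/1 + 1/1*0/1, 0/1 + 1/1*3/8) = [0/1, 3/8)
  'b': [0/1 + 1/1*3/8, 0/1 + 1/1*1/2) = [3/8, 1/2)
  'e': [0/1 + 1/1*1/2, 0/1 + 1/1*5/8) = [1/2, 5/8)
  'c': [0/1 + 1/1*5/8, 0/1 + 1/1*1/1) = [5/8, 1/1) <- contains code 823/1024
  emit 'c', narrow to [5/8, 1/1)
Step 2: interval [5/8, 1/1), width = 1/1 - 5/8 = 3/8
  'f': [5/8 + 3/8*0/1, 5/8 + 3/8*3/8) = [5/8, 49/64)
  'b': [5/8 + 3/8*3/8, 5/8 + 3/8*1/2) = [49/64, 13/16) <- contains code 823/1024
  'e': [5/8 + 3/8*1/2, 5/8 + 3/8*5/8) = [13/16, 55/64)
  'c': [5/8 + 3/8*5/8, 5/8 + 3/8*1/1) = [55/64, 1/1)
  emit 'b', narrow to [49/64, 13/16)
Step 3: interval [49/64, 13/16), width = 13/16 - 49/64 = 3/64
  'f': [49/64 + 3/64*0/1, 49/64 + 3/64*3/8) = [49/64, 401/512)
  'b': [49/64 + 3/64*3/8, 49/64 + 3/64*1/2) = [401/512, 101/128)
  'e': [49/64 + 3/64*1/2, 49/64 + 3/64*5/8) = [101/128, 407/512)
  'c': [49/64 + 3/64*5/8, 49/64 + 3/64*1/1) = [407/512, 13/16) <- contains code 823/1024
  emit 'c', narrow to [407/512, 13/16)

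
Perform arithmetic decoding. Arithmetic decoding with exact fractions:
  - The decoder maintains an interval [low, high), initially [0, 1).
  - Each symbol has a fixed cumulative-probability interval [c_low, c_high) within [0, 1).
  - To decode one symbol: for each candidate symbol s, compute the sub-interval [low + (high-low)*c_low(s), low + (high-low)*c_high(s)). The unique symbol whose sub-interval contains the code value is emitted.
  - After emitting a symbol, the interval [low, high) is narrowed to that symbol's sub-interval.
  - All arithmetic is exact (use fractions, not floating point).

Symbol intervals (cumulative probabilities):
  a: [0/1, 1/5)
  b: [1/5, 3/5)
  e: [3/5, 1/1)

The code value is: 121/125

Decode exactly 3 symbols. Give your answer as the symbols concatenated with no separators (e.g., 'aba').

Step 1: interval [0/1, 1/1), width = 1/1 - 0/1 = 1/1
  'a': [0/1 + 1/1*0/1, 0/1 + 1/1*1/5) = [0/1, 1/5)
  'b': [0/1 + 1/1*1/5, 0/1 + 1/1*3/5) = [1/5, 3/5)
  'e': [0/1 + 1/1*3/5, 0/1 + 1/1*1/1) = [3/5, 1/1) <- contains code 121/125
  emit 'e', narrow to [3/5, 1/1)
Step 2: interval [3/5, 1/1), width = 1/1 - 3/5 = 2/5
  'a': [3/5 + 2/5*0/1, 3/5 + 2/5*1/5) = [3/5, 17/25)
  'b': [3/5 + 2/5*1/5, 3/5 + 2/5*3/5) = [17/25, 21/25)
  'e': [3/5 + 2/5*3/5, 3/5 + 2/5*1/1) = [21/25, 1/1) <- contains code 121/125
  emit 'e', narrow to [21/25, 1/1)
Step 3: interval [21/25, 1/1), width = 1/1 - 21/25 = 4/25
  'a': [21/25 + 4/25*0/1, 21/25 + 4/25*1/5) = [21/25, 109/125)
  'b': [21/25 + 4/25*1/5, 21/25 + 4/25*3/5) = [109/125, 117/125)
  'e': [21/25 + 4/25*3/5, 21/25 + 4/25*1/1) = [117/125, 1/1) <- contains code 121/125
  emit 'e', narrow to [117/125, 1/1)

Answer: eee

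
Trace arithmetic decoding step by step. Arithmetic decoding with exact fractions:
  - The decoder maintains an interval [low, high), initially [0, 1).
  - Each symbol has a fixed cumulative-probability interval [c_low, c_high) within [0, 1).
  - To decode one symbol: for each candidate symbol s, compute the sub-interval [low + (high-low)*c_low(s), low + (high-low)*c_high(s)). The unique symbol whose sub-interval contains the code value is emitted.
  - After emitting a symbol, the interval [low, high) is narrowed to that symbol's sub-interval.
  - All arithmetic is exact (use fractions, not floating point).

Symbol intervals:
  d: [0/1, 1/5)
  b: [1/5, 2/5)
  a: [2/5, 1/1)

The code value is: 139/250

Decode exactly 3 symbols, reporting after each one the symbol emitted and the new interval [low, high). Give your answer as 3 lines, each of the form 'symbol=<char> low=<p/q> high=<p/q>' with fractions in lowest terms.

Answer: symbol=a low=2/5 high=1/1
symbol=b low=13/25 high=16/25
symbol=b low=68/125 high=71/125

Derivation:
Step 1: interval [0/1, 1/1), width = 1/1 - 0/1 = 1/1
  'd': [0/1 + 1/1*0/1, 0/1 + 1/1*1/5) = [0/1, 1/5)
  'b': [0/1 + 1/1*1/5, 0/1 + 1/1*2/5) = [1/5, 2/5)
  'a': [0/1 + 1/1*2/5, 0/1 + 1/1*1/1) = [2/5, 1/1) <- contains code 139/250
  emit 'a', narrow to [2/5, 1/1)
Step 2: interval [2/5, 1/1), width = 1/1 - 2/5 = 3/5
  'd': [2/5 + 3/5*0/1, 2/5 + 3/5*1/5) = [2/5, 13/25)
  'b': [2/5 + 3/5*1/5, 2/5 + 3/5*2/5) = [13/25, 16/25) <- contains code 139/250
  'a': [2/5 + 3/5*2/5, 2/5 + 3/5*1/1) = [16/25, 1/1)
  emit 'b', narrow to [13/25, 16/25)
Step 3: interval [13/25, 16/25), width = 16/25 - 13/25 = 3/25
  'd': [13/25 + 3/25*0/1, 13/25 + 3/25*1/5) = [13/25, 68/125)
  'b': [13/25 + 3/25*1/5, 13/25 + 3/25*2/5) = [68/125, 71/125) <- contains code 139/250
  'a': [13/25 + 3/25*2/5, 13/25 + 3/25*1/1) = [71/125, 16/25)
  emit 'b', narrow to [68/125, 71/125)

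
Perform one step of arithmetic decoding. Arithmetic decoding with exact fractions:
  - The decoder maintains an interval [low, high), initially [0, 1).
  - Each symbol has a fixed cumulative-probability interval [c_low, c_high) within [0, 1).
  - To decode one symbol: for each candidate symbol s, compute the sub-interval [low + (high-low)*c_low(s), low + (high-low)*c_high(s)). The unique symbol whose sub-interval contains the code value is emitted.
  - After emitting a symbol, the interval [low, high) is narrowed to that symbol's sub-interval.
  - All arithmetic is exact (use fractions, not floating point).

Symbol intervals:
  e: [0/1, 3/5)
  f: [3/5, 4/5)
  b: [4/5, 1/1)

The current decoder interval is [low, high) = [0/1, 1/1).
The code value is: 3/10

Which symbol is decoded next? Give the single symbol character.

Interval width = high − low = 1/1 − 0/1 = 1/1
Scaled code = (code − low) / width = (3/10 − 0/1) / 1/1 = 3/10
  e: [0/1, 3/5) ← scaled code falls here ✓
  f: [3/5, 4/5) 
  b: [4/5, 1/1) 

Answer: e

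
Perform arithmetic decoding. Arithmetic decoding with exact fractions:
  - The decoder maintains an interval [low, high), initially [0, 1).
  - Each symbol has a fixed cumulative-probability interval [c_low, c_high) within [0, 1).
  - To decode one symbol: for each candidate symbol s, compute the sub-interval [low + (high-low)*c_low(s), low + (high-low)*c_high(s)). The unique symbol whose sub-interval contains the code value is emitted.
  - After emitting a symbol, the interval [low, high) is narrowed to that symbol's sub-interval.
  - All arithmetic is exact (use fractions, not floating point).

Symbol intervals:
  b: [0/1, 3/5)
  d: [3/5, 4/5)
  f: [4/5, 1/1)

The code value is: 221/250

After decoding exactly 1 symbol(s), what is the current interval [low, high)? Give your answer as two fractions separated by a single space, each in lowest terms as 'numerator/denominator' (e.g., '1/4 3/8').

Answer: 4/5 1/1

Derivation:
Step 1: interval [0/1, 1/1), width = 1/1 - 0/1 = 1/1
  'b': [0/1 + 1/1*0/1, 0/1 + 1/1*3/5) = [0/1, 3/5)
  'd': [0/1 + 1/1*3/5, 0/1 + 1/1*4/5) = [3/5, 4/5)
  'f': [0/1 + 1/1*4/5, 0/1 + 1/1*1/1) = [4/5, 1/1) <- contains code 221/250
  emit 'f', narrow to [4/5, 1/1)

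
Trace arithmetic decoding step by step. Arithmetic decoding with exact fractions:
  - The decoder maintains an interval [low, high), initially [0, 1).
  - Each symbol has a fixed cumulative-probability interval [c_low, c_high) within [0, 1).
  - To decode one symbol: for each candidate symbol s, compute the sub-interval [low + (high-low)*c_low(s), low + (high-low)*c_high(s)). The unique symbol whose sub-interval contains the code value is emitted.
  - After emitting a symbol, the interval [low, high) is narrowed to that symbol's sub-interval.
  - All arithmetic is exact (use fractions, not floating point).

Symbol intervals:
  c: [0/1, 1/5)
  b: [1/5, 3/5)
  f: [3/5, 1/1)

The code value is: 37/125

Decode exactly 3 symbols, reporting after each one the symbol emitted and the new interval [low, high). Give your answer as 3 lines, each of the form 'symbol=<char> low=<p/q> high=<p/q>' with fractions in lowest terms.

Answer: symbol=b low=1/5 high=3/5
symbol=b low=7/25 high=11/25
symbol=c low=7/25 high=39/125

Derivation:
Step 1: interval [0/1, 1/1), width = 1/1 - 0/1 = 1/1
  'c': [0/1 + 1/1*0/1, 0/1 + 1/1*1/5) = [0/1, 1/5)
  'b': [0/1 + 1/1*1/5, 0/1 + 1/1*3/5) = [1/5, 3/5) <- contains code 37/125
  'f': [0/1 + 1/1*3/5, 0/1 + 1/1*1/1) = [3/5, 1/1)
  emit 'b', narrow to [1/5, 3/5)
Step 2: interval [1/5, 3/5), width = 3/5 - 1/5 = 2/5
  'c': [1/5 + 2/5*0/1, 1/5 + 2/5*1/5) = [1/5, 7/25)
  'b': [1/5 + 2/5*1/5, 1/5 + 2/5*3/5) = [7/25, 11/25) <- contains code 37/125
  'f': [1/5 + 2/5*3/5, 1/5 + 2/5*1/1) = [11/25, 3/5)
  emit 'b', narrow to [7/25, 11/25)
Step 3: interval [7/25, 11/25), width = 11/25 - 7/25 = 4/25
  'c': [7/25 + 4/25*0/1, 7/25 + 4/25*1/5) = [7/25, 39/125) <- contains code 37/125
  'b': [7/25 + 4/25*1/5, 7/25 + 4/25*3/5) = [39/125, 47/125)
  'f': [7/25 + 4/25*3/5, 7/25 + 4/25*1/1) = [47/125, 11/25)
  emit 'c', narrow to [7/25, 39/125)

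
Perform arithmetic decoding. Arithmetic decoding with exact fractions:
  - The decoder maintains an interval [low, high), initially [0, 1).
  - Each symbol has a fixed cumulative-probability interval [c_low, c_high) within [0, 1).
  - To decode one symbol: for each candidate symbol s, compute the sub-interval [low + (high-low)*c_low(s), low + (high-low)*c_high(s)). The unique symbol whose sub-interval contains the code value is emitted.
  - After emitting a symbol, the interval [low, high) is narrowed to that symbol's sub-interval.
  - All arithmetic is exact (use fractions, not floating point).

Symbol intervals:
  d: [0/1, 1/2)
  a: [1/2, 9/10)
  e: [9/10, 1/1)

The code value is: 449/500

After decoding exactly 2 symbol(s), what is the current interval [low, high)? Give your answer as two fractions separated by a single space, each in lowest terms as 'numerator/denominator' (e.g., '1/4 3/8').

Step 1: interval [0/1, 1/1), width = 1/1 - 0/1 = 1/1
  'd': [0/1 + 1/1*0/1, 0/1 + 1/1*1/2) = [0/1, 1/2)
  'a': [0/1 + 1/1*1/2, 0/1 + 1/1*9/10) = [1/2, 9/10) <- contains code 449/500
  'e': [0/1 + 1/1*9/10, 0/1 + 1/1*1/1) = [9/10, 1/1)
  emit 'a', narrow to [1/2, 9/10)
Step 2: interval [1/2, 9/10), width = 9/10 - 1/2 = 2/5
  'd': [1/2 + 2/5*0/1, 1/2 + 2/5*1/2) = [1/2, 7/10)
  'a': [1/2 + 2/5*1/2, 1/2 + 2/5*9/10) = [7/10, 43/50)
  'e': [1/2 + 2/5*9/10, 1/2 + 2/5*1/1) = [43/50, 9/10) <- contains code 449/500
  emit 'e', narrow to [43/50, 9/10)

Answer: 43/50 9/10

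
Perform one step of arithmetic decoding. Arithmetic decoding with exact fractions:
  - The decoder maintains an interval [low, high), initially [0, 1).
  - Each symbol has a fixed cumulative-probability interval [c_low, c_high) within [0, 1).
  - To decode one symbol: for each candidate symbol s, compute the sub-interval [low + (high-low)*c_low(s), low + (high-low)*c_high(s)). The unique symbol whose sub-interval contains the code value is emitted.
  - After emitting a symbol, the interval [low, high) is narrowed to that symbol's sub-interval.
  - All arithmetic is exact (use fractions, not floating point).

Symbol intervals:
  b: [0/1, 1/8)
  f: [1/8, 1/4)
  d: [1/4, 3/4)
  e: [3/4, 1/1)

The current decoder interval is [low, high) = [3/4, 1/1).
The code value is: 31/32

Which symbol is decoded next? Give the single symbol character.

Interval width = high − low = 1/1 − 3/4 = 1/4
Scaled code = (code − low) / width = (31/32 − 3/4) / 1/4 = 7/8
  b: [0/1, 1/8) 
  f: [1/8, 1/4) 
  d: [1/4, 3/4) 
  e: [3/4, 1/1) ← scaled code falls here ✓

Answer: e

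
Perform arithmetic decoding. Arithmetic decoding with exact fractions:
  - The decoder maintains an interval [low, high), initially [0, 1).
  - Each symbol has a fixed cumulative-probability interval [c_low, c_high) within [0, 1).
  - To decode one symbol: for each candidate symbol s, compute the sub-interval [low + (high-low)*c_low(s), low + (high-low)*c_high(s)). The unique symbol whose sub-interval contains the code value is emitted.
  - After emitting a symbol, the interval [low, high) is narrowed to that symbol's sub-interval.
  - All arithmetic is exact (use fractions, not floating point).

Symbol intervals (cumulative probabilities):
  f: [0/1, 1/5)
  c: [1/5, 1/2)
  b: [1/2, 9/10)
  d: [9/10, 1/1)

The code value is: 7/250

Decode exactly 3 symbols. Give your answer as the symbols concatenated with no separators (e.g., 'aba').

Step 1: interval [0/1, 1/1), width = 1/1 - 0/1 = 1/1
  'f': [0/1 + 1/1*0/1, 0/1 + 1/1*1/5) = [0/1, 1/5) <- contains code 7/250
  'c': [0/1 + 1/1*1/5, 0/1 + 1/1*1/2) = [1/5, 1/2)
  'b': [0/1 + 1/1*1/2, 0/1 + 1/1*9/10) = [1/2, 9/10)
  'd': [0/1 + 1/1*9/10, 0/1 + 1/1*1/1) = [9/10, 1/1)
  emit 'f', narrow to [0/1, 1/5)
Step 2: interval [0/1, 1/5), width = 1/5 - 0/1 = 1/5
  'f': [0/1 + 1/5*0/1, 0/1 + 1/5*1/5) = [0/1, 1/25) <- contains code 7/250
  'c': [0/1 + 1/5*1/5, 0/1 + 1/5*1/2) = [1/25, 1/10)
  'b': [0/1 + 1/5*1/2, 0/1 + 1/5*9/10) = [1/10, 9/50)
  'd': [0/1 + 1/5*9/10, 0/1 + 1/5*1/1) = [9/50, 1/5)
  emit 'f', narrow to [0/1, 1/25)
Step 3: interval [0/1, 1/25), width = 1/25 - 0/1 = 1/25
  'f': [0/1 + 1/25*0/1, 0/1 + 1/25*1/5) = [0/1, 1/125)
  'c': [0/1 + 1/25*1/5, 0/1 + 1/25*1/2) = [1/125, 1/50)
  'b': [0/1 + 1/25*1/2, 0/1 + 1/25*9/10) = [1/50, 9/250) <- contains code 7/250
  'd': [0/1 + 1/25*9/10, 0/1 + 1/25*1/1) = [9/250, 1/25)
  emit 'b', narrow to [1/50, 9/250)

Answer: ffb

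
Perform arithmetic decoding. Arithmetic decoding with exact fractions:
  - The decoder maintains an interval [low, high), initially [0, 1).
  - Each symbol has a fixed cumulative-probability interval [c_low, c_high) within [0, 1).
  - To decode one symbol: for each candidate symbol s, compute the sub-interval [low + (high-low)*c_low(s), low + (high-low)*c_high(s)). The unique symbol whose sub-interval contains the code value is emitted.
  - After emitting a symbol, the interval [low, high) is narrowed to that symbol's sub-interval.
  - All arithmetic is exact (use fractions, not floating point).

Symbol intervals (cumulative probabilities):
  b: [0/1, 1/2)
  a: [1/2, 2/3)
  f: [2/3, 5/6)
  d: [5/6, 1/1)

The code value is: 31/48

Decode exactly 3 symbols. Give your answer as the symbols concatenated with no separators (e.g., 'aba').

Answer: adb

Derivation:
Step 1: interval [0/1, 1/1), width = 1/1 - 0/1 = 1/1
  'b': [0/1 + 1/1*0/1, 0/1 + 1/1*1/2) = [0/1, 1/2)
  'a': [0/1 + 1/1*1/2, 0/1 + 1/1*2/3) = [1/2, 2/3) <- contains code 31/48
  'f': [0/1 + 1/1*2/3, 0/1 + 1/1*5/6) = [2/3, 5/6)
  'd': [0/1 + 1/1*5/6, 0/1 + 1/1*1/1) = [5/6, 1/1)
  emit 'a', narrow to [1/2, 2/3)
Step 2: interval [1/2, 2/3), width = 2/3 - 1/2 = 1/6
  'b': [1/2 + 1/6*0/1, 1/2 + 1/6*1/2) = [1/2, 7/12)
  'a': [1/2 + 1/6*1/2, 1/2 + 1/6*2/3) = [7/12, 11/18)
  'f': [1/2 + 1/6*2/3, 1/2 + 1/6*5/6) = [11/18, 23/36)
  'd': [1/2 + 1/6*5/6, 1/2 + 1/6*1/1) = [23/36, 2/3) <- contains code 31/48
  emit 'd', narrow to [23/36, 2/3)
Step 3: interval [23/36, 2/3), width = 2/3 - 23/36 = 1/36
  'b': [23/36 + 1/36*0/1, 23/36 + 1/36*1/2) = [23/36, 47/72) <- contains code 31/48
  'a': [23/36 + 1/36*1/2, 23/36 + 1/36*2/3) = [47/72, 71/108)
  'f': [23/36 + 1/36*2/3, 23/36 + 1/36*5/6) = [71/108, 143/216)
  'd': [23/36 + 1/36*5/6, 23/36 + 1/36*1/1) = [143/216, 2/3)
  emit 'b', narrow to [23/36, 47/72)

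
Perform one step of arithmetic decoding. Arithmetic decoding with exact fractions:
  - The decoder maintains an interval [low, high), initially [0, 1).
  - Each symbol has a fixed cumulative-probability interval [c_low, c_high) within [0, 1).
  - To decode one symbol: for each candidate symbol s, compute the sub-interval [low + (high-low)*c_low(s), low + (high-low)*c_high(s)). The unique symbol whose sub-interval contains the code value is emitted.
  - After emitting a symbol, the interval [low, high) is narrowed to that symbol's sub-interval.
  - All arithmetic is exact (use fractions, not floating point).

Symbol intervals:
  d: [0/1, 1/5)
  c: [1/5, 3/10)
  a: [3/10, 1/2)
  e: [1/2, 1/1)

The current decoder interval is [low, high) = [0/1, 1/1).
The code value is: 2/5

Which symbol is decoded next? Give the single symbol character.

Answer: a

Derivation:
Interval width = high − low = 1/1 − 0/1 = 1/1
Scaled code = (code − low) / width = (2/5 − 0/1) / 1/1 = 2/5
  d: [0/1, 1/5) 
  c: [1/5, 3/10) 
  a: [3/10, 1/2) ← scaled code falls here ✓
  e: [1/2, 1/1) 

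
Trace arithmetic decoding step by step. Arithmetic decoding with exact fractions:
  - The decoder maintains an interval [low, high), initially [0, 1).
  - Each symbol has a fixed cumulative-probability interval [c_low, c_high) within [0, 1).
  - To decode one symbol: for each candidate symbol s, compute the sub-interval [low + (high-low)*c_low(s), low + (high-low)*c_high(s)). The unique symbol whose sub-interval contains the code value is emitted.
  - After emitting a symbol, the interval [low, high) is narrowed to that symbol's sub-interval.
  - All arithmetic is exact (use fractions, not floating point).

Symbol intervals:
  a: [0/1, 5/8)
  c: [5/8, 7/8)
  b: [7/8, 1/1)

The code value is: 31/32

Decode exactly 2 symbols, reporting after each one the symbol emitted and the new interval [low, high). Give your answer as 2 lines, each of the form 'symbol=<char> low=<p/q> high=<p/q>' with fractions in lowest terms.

Step 1: interval [0/1, 1/1), width = 1/1 - 0/1 = 1/1
  'a': [0/1 + 1/1*0/1, 0/1 + 1/1*5/8) = [0/1, 5/8)
  'c': [0/1 + 1/1*5/8, 0/1 + 1/1*7/8) = [5/8, 7/8)
  'b': [0/1 + 1/1*7/8, 0/1 + 1/1*1/1) = [7/8, 1/1) <- contains code 31/32
  emit 'b', narrow to [7/8, 1/1)
Step 2: interval [7/8, 1/1), width = 1/1 - 7/8 = 1/8
  'a': [7/8 + 1/8*0/1, 7/8 + 1/8*5/8) = [7/8, 61/64)
  'c': [7/8 + 1/8*5/8, 7/8 + 1/8*7/8) = [61/64, 63/64) <- contains code 31/32
  'b': [7/8 + 1/8*7/8, 7/8 + 1/8*1/1) = [63/64, 1/1)
  emit 'c', narrow to [61/64, 63/64)

Answer: symbol=b low=7/8 high=1/1
symbol=c low=61/64 high=63/64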